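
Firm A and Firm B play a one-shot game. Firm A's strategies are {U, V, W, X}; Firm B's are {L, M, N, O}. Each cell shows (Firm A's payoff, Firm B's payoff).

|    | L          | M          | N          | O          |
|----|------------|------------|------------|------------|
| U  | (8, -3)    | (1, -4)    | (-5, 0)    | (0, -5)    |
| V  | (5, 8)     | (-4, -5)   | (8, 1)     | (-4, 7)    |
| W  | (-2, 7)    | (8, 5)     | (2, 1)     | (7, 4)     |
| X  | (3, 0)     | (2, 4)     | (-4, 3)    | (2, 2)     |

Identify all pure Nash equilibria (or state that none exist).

Check mutual best responses: a cell is a NE iff neither player can gain by unilaterally deviating.
Firm A's best responses — vs L: U (payoff 8); vs M: W (payoff 8); vs N: V (payoff 8); vs O: W (payoff 7).
Firm B's best responses — vs U: N (payoff 0); vs V: L (payoff 8); vs W: L (payoff 7); vs X: M (payoff 4).
No cell has both players best-responding. For instance, Firm A's best reply to N is V, but against V Firm B prefers L over N.

None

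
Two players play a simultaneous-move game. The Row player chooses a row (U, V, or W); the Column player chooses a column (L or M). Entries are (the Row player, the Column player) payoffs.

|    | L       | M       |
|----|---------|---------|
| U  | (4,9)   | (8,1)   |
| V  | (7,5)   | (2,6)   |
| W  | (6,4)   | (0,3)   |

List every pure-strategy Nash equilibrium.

There is no pure-strategy Nash equilibrium

Check mutual best responses: a cell is a NE iff neither player can gain by unilaterally deviating.
The Row player's best responses — vs L: V (payoff 7); vs M: U (payoff 8).
The Column player's best responses — vs U: L (payoff 9); vs V: M (payoff 6); vs W: L (payoff 4).
No cell has both players best-responding. For instance, the Row player's best reply to L is V, but against V the Column player prefers M over L.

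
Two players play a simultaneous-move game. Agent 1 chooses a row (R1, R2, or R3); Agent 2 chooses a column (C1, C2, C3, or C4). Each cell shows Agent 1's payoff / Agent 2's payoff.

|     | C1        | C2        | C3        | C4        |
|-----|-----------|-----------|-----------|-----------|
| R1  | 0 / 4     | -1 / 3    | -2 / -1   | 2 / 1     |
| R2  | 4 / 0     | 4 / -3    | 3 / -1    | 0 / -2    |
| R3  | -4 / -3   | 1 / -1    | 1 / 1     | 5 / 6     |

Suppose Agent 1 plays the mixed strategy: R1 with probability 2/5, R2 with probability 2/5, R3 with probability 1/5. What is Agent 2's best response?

C1

Compute Agent 2's expected payoff from each pure strategy against the given mix.
C1: (2/5)·4 + (2/5)·0 + (1/5)·(-3) = 1
C2: (2/5)·3 + (2/5)·(-3) + (1/5)·(-1) = -1/5
C3: (2/5)·(-1) + (2/5)·(-1) + (1/5)·1 = -3/5
C4: (2/5)·1 + (2/5)·(-2) + (1/5)·6 = 4/5
Highest expected payoff is 1, from C1.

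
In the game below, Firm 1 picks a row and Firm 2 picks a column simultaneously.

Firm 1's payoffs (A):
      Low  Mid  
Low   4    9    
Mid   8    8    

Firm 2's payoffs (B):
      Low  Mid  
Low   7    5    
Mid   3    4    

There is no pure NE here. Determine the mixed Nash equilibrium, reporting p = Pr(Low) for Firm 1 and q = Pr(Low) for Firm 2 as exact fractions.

Each player's mixing probability is pinned down by making the *other* player indifferent.
Firm 2 indifferent between Low and Mid: p·7 + (1−p)·3 = p·5 + (1−p)·4 ⟹ 3 + 4p = 4 + 1p ⟹ p = 1/3.
Firm 1 indifferent between Low and Mid: q·4 + (1−q)·9 = q·8 + (1−q)·8 ⟹ 9 + (-5)q = 8 + 0q ⟹ q = 1/5.

p = 1/3, q = 1/5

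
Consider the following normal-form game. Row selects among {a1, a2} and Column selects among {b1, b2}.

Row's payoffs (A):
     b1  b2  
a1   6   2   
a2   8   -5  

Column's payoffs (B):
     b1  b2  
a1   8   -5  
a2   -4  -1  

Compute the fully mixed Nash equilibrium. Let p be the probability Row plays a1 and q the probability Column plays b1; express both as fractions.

p = 3/16, q = 7/9

Each player's mixing probability is pinned down by making the *other* player indifferent.
Column indifferent between b1 and b2: p·8 + (1−p)·(-4) = p·(-5) + (1−p)·(-1) ⟹ (-4) + 12p = (-1) + (-4)p ⟹ p = 3/16.
Row indifferent between a1 and a2: q·6 + (1−q)·2 = q·8 + (1−q)·(-5) ⟹ 2 + 4q = (-5) + 13q ⟹ q = 7/9.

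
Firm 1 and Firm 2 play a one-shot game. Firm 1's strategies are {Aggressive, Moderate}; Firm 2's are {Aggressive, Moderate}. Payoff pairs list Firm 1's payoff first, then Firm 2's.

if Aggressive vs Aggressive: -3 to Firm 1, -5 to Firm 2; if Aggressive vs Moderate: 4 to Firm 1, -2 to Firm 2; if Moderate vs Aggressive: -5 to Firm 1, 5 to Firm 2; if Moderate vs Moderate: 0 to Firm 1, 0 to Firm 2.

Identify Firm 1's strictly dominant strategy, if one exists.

Aggressive

A strategy is strictly dominant if it gives Firm 1 a strictly higher payoff than every other strategy, against every choice by the opponent.
Aggressive strictly dominates: vs Aggressive: -3 > -5; vs Moderate: 4 > 0.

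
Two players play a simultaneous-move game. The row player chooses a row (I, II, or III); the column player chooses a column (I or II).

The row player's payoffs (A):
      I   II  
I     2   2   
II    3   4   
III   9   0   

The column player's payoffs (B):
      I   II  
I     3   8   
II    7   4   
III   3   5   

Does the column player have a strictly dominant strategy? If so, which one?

No strictly dominant strategy

A strategy is strictly dominant if it gives the column player a strictly higher payoff than every other strategy, against every choice by the opponent.
I is not dominant: against I, II gives 8 > 3.
II is not dominant: against II, I gives 7 > 4.
No single strategy is best against every opponent action.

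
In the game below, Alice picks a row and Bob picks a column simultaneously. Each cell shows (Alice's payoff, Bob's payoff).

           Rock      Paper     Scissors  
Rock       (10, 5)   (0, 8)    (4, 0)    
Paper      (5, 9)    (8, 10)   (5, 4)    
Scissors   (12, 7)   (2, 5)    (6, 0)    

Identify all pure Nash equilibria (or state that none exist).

Find each player's best response to every opponent strategy; NE are the intersections.
Alice's best responses — vs Rock: Scissors (payoff 12); vs Paper: Paper (payoff 8); vs Scissors: Scissors (payoff 6).
Bob's best responses — vs Rock: Paper (payoff 8); vs Paper: Paper (payoff 10); vs Scissors: Rock (payoff 7).
Mutual best responses occur at (Paper, Paper) and (Scissors, Rock); at each, neither player gains by switching.

(Paper, Paper) and (Scissors, Rock)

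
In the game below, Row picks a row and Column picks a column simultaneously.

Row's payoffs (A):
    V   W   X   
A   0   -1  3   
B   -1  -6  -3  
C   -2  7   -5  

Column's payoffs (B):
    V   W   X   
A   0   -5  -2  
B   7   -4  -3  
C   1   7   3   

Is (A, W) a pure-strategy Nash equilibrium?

Holding Column at W: Row gets -1 from A but could get 7 by switching to C. Row has a profitable deviation.

No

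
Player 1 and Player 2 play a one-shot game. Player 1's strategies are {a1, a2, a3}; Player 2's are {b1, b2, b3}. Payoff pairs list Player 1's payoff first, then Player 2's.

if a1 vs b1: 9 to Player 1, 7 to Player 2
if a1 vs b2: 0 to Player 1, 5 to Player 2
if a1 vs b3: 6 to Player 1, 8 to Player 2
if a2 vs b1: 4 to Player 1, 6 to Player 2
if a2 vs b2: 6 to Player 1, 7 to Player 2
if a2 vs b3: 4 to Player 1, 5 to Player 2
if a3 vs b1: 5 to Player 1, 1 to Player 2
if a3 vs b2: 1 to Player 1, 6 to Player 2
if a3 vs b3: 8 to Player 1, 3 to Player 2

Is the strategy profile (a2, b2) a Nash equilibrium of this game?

Yes

Holding Player 2 at b2: Player 1 gets 6 from a2, versus 0 from a1, 1 from a3. No profitable deviation for Player 1.
Holding Player 1 at a2: Player 2 gets 7 from b2, versus 6 from b1, 5 from b3. No profitable deviation for Player 2 either.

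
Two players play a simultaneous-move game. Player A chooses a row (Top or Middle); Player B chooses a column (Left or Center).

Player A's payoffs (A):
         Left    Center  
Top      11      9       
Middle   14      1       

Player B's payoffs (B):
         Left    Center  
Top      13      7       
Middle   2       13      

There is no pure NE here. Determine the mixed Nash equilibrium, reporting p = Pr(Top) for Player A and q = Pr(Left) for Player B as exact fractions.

p = 11/17, q = 8/11

In a mixed NE each player is indifferent between their pure strategies, so the opponent's mix sets the indifference.
Player B indifferent between Left and Center: p·13 + (1−p)·2 = p·7 + (1−p)·13 ⟹ 2 + 11p = 13 + (-6)p ⟹ p = 11/17.
Player A indifferent between Top and Middle: q·11 + (1−q)·9 = q·14 + (1−q)·1 ⟹ 9 + 2q = 1 + 13q ⟹ q = 8/11.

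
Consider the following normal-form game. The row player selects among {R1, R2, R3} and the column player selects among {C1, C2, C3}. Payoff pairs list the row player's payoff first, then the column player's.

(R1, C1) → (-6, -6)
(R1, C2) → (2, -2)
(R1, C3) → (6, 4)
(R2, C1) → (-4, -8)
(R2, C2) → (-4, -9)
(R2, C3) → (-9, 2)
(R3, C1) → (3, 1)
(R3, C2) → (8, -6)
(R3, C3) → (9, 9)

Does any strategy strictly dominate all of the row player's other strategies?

R3

Check whether one of the row player's strategies beats all alternatives regardless of what the opponent does.
R3 strictly dominates: vs C1: 3 > each of {-6, -4}; vs C2: 8 > each of {2, -4}; vs C3: 9 > each of {6, -9}.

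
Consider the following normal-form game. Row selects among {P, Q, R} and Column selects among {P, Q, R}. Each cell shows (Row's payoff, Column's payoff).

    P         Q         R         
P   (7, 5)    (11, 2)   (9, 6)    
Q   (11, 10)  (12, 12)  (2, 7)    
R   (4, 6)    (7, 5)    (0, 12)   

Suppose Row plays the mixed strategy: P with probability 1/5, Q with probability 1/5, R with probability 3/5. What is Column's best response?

R

Compute Column's expected payoff from each pure strategy against the given mix.
P: (1/5)·5 + (1/5)·10 + (3/5)·6 = 33/5
Q: (1/5)·2 + (1/5)·12 + (3/5)·5 = 29/5
R: (1/5)·6 + (1/5)·7 + (3/5)·12 = 49/5
Highest expected payoff is 49/5, from R.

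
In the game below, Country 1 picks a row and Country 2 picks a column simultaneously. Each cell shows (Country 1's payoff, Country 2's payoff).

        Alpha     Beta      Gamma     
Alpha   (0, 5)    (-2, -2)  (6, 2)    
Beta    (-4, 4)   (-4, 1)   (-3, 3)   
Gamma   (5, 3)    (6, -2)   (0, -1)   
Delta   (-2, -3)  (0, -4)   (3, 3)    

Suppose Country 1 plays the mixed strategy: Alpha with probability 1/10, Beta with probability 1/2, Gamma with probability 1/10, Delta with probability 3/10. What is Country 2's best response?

Gamma

Country 2's best reply maximizes expected payoff against the mix.
Alpha: (1/10)·5 + (1/2)·4 + (1/10)·3 + (3/10)·(-3) = 19/10
Beta: (1/10)·(-2) + (1/2)·1 + (1/10)·(-2) + (3/10)·(-4) = -11/10
Gamma: (1/10)·2 + (1/2)·3 + (1/10)·(-1) + (3/10)·3 = 5/2
Highest expected payoff is 5/2, from Gamma.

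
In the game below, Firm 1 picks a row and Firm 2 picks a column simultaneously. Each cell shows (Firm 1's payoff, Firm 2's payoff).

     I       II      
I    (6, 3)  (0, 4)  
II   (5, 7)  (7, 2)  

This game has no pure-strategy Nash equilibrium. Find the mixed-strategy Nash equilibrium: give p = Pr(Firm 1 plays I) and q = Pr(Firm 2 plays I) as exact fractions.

p = 5/6, q = 7/8

Each player's mixing probability is pinned down by making the *other* player indifferent.
Firm 2 indifferent between I and II: p·3 + (1−p)·7 = p·4 + (1−p)·2 ⟹ 7 + (-4)p = 2 + 2p ⟹ p = 5/6.
Firm 1 indifferent between I and II: q·6 + (1−q)·0 = q·5 + (1−q)·7 ⟹ 0 + 6q = 7 + (-2)q ⟹ q = 7/8.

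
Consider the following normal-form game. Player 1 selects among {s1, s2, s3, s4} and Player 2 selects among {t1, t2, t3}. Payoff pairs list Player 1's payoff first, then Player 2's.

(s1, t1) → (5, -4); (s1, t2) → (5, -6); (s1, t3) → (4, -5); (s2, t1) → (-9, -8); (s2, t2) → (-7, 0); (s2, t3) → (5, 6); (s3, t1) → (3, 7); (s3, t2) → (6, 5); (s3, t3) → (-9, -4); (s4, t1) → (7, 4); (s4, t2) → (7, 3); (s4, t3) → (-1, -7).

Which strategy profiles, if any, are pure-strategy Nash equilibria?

Find each player's best response to every opponent strategy; NE are the intersections.
Player 1's best responses — vs t1: s4 (payoff 7); vs t2: s4 (payoff 7); vs t3: s2 (payoff 5).
Player 2's best responses — vs s1: t1 (payoff -4); vs s2: t3 (payoff 6); vs s3: t1 (payoff 7); vs s4: t1 (payoff 4).
Mutual best responses occur at (s2, t3) and (s4, t1); at each, neither player gains by switching.

(s2, t3) and (s4, t1)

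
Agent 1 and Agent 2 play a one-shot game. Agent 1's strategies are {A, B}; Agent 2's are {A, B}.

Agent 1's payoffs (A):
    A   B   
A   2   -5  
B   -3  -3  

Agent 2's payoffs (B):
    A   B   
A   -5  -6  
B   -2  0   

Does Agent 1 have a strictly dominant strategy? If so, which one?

No strictly dominant strategy

Check whether one of Agent 1's strategies beats all alternatives regardless of what the opponent does.
A is not dominant: against B, B gives -3 > -5.
B is not dominant: against A, A gives 2 > -3.
No single strategy is best against every opponent action.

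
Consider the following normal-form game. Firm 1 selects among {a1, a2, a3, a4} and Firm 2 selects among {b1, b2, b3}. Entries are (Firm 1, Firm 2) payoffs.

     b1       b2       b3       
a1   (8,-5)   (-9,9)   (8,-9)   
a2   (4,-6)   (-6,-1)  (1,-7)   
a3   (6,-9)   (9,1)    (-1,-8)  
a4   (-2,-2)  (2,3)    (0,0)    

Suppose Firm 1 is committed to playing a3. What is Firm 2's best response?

With Firm 1 fixed at a3, Firm 2's payoffs are: b1 → -9, b2 → 1, b3 → -8.
The maximum is 1, achieved by b2.

b2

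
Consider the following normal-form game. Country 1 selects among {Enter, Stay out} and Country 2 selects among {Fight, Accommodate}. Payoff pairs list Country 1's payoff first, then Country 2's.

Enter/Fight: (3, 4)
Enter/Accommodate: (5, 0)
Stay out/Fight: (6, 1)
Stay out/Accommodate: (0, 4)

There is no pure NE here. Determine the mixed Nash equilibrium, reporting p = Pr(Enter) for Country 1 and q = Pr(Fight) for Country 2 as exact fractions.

In a mixed NE each player is indifferent between their pure strategies, so the opponent's mix sets the indifference.
Country 2 indifferent between Fight and Accommodate: p·4 + (1−p)·1 = p·0 + (1−p)·4 ⟹ 1 + 3p = 4 + (-4)p ⟹ p = 3/7.
Country 1 indifferent between Enter and Stay out: q·3 + (1−q)·5 = q·6 + (1−q)·0 ⟹ 5 + (-2)q = 0 + 6q ⟹ q = 5/8.

p = 3/7, q = 5/8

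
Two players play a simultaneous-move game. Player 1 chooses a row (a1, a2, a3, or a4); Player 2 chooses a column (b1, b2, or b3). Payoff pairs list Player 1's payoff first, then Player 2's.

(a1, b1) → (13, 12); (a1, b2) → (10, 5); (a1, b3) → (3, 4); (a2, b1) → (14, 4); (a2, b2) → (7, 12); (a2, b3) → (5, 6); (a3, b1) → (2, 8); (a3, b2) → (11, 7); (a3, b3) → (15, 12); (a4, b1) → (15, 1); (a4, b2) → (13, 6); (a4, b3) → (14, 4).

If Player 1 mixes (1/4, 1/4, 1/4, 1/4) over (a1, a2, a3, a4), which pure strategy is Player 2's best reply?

b2

Compute Player 2's expected payoff from each pure strategy against the given mix.
b1: (1/4)·12 + (1/4)·4 + (1/4)·8 + (1/4)·1 = 25/4
b2: (1/4)·5 + (1/4)·12 + (1/4)·7 + (1/4)·6 = 15/2
b3: (1/4)·4 + (1/4)·6 + (1/4)·12 + (1/4)·4 = 13/2
Highest expected payoff is 15/2, from b2.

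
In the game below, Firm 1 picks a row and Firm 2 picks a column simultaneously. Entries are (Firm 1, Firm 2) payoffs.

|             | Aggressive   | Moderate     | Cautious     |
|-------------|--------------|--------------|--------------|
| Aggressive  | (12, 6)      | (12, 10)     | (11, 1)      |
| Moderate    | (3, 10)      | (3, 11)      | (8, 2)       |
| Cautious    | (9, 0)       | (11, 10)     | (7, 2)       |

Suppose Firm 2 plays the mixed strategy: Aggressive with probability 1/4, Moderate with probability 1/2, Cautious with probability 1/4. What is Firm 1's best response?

Firm 1's best reply maximizes expected payoff against the mix.
Aggressive: (1/4)·12 + (1/2)·12 + (1/4)·11 = 47/4
Moderate: (1/4)·3 + (1/2)·3 + (1/4)·8 = 17/4
Cautious: (1/4)·9 + (1/2)·11 + (1/4)·7 = 19/2
Highest expected payoff is 47/4, from Aggressive.

Aggressive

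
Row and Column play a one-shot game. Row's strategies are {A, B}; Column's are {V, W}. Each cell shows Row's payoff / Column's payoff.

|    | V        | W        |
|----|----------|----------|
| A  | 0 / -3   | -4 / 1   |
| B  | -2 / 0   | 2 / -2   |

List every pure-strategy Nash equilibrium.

A profile is a Nash equilibrium when each player is best-responding to the other.
Row's best responses — vs V: A (payoff 0); vs W: B (payoff 2).
Column's best responses — vs A: W (payoff 1); vs B: V (payoff 0).
No cell has both players best-responding. For instance, Row's best reply to W is B, but against B Column prefers V over W.

No pure-strategy Nash equilibrium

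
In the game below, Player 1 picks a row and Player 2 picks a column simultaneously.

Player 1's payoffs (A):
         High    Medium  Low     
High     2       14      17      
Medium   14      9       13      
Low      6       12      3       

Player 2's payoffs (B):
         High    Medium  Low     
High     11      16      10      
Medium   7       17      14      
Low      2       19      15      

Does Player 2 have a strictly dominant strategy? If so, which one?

A strategy is strictly dominant if it gives Player 2 a strictly higher payoff than every other strategy, against every choice by the opponent.
Medium strictly dominates: vs High: 16 > each of {11, 10}; vs Medium: 17 > each of {7, 14}; vs Low: 19 > each of {2, 15}.

Medium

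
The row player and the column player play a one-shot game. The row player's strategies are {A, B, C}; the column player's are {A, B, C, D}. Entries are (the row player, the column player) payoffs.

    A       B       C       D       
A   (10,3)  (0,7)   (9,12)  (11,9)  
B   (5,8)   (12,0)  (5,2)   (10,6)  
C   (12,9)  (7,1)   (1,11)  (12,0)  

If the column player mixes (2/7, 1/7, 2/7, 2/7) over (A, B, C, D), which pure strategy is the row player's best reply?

A

Compute the row player's expected payoff from each pure strategy against the given mix.
A: (2/7)·10 + (1/7)·0 + (2/7)·9 + (2/7)·11 = 60/7
B: (2/7)·5 + (1/7)·12 + (2/7)·5 + (2/7)·10 = 52/7
C: (2/7)·12 + (1/7)·7 + (2/7)·1 + (2/7)·12 = 57/7
Highest expected payoff is 60/7, from A.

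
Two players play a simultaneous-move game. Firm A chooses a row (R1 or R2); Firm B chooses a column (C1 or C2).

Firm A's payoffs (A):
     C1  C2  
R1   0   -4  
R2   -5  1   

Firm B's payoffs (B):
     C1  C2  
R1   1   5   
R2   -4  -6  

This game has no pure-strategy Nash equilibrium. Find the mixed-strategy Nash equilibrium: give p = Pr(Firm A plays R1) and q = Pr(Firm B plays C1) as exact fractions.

p = 1/3, q = 1/2

In a mixed NE each player is indifferent between their pure strategies, so the opponent's mix sets the indifference.
Firm B indifferent between C1 and C2: p·1 + (1−p)·(-4) = p·5 + (1−p)·(-6) ⟹ (-4) + 5p = (-6) + 11p ⟹ p = 1/3.
Firm A indifferent between R1 and R2: q·0 + (1−q)·(-4) = q·(-5) + (1−q)·1 ⟹ (-4) + 4q = 1 + (-6)q ⟹ q = 1/2.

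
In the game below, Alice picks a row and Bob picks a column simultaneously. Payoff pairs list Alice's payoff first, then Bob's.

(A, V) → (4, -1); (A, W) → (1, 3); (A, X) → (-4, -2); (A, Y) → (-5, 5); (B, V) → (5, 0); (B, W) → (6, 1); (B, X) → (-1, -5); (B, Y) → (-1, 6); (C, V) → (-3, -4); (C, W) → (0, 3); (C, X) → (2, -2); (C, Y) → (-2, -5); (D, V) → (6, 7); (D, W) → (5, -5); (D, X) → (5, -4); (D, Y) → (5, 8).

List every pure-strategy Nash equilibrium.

Check mutual best responses: a cell is a NE iff neither player can gain by unilaterally deviating.
Alice's best responses — vs V: D (payoff 6); vs W: B (payoff 6); vs X: D (payoff 5); vs Y: D (payoff 5).
Bob's best responses — vs A: Y (payoff 5); vs B: Y (payoff 6); vs C: W (payoff 3); vs D: Y (payoff 8).
The only mutual best response is (D, Y); neither player gains by switching there.

(D, Y)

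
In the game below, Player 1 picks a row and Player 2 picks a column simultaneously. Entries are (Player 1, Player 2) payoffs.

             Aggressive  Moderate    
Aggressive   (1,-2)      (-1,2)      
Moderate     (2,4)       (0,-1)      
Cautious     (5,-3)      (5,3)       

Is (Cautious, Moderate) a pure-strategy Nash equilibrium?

Yes

Holding Player 2 at Moderate: Player 1 gets 5 from Cautious, versus -1 from Aggressive, 0 from Moderate. No profitable deviation for Player 1.
Holding Player 1 at Cautious: Player 2 gets 3 from Moderate, versus -3 from Aggressive. No profitable deviation for Player 2 either.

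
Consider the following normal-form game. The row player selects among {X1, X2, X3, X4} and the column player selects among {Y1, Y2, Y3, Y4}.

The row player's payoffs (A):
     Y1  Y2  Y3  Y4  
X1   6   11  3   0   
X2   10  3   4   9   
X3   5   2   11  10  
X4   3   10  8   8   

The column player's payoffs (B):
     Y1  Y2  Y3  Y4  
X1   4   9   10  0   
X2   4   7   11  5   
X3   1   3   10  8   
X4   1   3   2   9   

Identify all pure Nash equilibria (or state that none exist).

A profile is a Nash equilibrium when each player is best-responding to the other.
The row player's best responses — vs Y1: X2 (payoff 10); vs Y2: X1 (payoff 11); vs Y3: X3 (payoff 11); vs Y4: X3 (payoff 10).
The column player's best responses — vs X1: Y3 (payoff 10); vs X2: Y3 (payoff 11); vs X3: Y3 (payoff 10); vs X4: Y4 (payoff 9).
The only mutual best response is (X3, Y3); neither player gains by switching there.

(X3, Y3)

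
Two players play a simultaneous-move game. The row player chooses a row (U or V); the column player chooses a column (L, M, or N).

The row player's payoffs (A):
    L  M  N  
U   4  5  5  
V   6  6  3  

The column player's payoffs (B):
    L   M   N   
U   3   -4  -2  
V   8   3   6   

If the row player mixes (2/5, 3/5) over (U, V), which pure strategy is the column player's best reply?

The column player's best reply maximizes expected payoff against the mix.
L: (2/5)·3 + (3/5)·8 = 6
M: (2/5)·(-4) + (3/5)·3 = 1/5
N: (2/5)·(-2) + (3/5)·6 = 14/5
Highest expected payoff is 6, from L.

L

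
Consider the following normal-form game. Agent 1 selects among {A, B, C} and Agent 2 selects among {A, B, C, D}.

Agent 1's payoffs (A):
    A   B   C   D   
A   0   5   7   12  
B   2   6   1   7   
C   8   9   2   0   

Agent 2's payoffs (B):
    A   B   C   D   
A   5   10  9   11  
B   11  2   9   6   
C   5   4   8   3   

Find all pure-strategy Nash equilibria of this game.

(A, D)

Find each player's best response to every opponent strategy; NE are the intersections.
Agent 1's best responses — vs A: C (payoff 8); vs B: C (payoff 9); vs C: A (payoff 7); vs D: A (payoff 12).
Agent 2's best responses — vs A: D (payoff 11); vs B: A (payoff 11); vs C: C (payoff 8).
The only mutual best response is (A, D); neither player gains by switching there.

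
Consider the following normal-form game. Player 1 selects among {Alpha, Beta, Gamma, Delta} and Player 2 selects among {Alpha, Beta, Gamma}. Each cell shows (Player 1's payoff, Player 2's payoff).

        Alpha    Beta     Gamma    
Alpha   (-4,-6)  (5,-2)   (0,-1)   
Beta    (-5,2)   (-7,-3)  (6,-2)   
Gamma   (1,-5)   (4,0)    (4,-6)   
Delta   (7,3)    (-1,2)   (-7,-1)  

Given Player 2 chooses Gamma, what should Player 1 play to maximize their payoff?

With Player 2 fixed at Gamma, Player 1's payoffs are: Alpha → 0, Beta → 6, Gamma → 4, Delta → -7.
The maximum is 6, achieved by Beta.

Beta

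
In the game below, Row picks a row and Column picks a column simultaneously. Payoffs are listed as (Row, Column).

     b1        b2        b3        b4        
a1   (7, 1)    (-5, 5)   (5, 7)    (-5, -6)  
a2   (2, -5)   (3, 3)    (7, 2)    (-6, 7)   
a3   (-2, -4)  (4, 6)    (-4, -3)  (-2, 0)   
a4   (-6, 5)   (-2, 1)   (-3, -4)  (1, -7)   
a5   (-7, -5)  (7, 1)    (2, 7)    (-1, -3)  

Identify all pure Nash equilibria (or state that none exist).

There is no pure-strategy Nash equilibrium

Find each player's best response to every opponent strategy; NE are the intersections.
Row's best responses — vs b1: a1 (payoff 7); vs b2: a5 (payoff 7); vs b3: a2 (payoff 7); vs b4: a4 (payoff 1).
Column's best responses — vs a1: b3 (payoff 7); vs a2: b4 (payoff 7); vs a3: b2 (payoff 6); vs a4: b1 (payoff 5); vs a5: b3 (payoff 7).
No cell has both players best-responding. For instance, Row's best reply to b1 is a1, but against a1 Column prefers b3 over b1.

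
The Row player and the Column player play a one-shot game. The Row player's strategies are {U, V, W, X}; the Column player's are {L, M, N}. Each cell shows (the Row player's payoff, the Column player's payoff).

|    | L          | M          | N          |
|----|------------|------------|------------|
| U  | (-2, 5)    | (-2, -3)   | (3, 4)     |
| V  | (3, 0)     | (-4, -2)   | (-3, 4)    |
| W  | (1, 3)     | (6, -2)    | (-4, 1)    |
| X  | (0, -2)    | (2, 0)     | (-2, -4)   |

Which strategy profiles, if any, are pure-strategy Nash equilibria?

No pure-strategy Nash equilibrium

Find each player's best response to every opponent strategy; NE are the intersections.
The Row player's best responses — vs L: V (payoff 3); vs M: W (payoff 6); vs N: U (payoff 3).
The Column player's best responses — vs U: L (payoff 5); vs V: N (payoff 4); vs W: L (payoff 3); vs X: M (payoff 0).
No cell has both players best-responding. For instance, the Row player's best reply to N is U, but against U the Column player prefers L over N.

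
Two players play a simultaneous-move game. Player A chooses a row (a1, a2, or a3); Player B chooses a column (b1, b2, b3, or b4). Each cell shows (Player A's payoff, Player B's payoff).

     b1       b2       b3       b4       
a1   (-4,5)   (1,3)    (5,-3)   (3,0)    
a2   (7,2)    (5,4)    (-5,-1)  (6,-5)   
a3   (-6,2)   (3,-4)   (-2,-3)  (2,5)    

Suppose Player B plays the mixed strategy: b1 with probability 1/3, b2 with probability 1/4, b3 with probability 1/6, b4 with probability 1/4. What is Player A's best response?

Player A's best reply maximizes expected payoff against the mix.
a1: (1/3)·(-4) + (1/4)·1 + (1/6)·5 + (1/4)·3 = 1/2
a2: (1/3)·7 + (1/4)·5 + (1/6)·(-5) + (1/4)·6 = 17/4
a3: (1/3)·(-6) + (1/4)·3 + (1/6)·(-2) + (1/4)·2 = -13/12
Highest expected payoff is 17/4, from a2.

a2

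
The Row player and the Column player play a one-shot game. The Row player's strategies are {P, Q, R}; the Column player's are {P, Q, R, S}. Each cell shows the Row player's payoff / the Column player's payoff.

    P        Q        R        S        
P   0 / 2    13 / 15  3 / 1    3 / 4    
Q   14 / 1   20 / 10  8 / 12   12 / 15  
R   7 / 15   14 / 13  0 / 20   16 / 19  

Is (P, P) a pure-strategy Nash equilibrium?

Holding the Column player at P: the Row player gets 0 from P but could get 14 by switching to Q. The Row player has a profitable deviation.

No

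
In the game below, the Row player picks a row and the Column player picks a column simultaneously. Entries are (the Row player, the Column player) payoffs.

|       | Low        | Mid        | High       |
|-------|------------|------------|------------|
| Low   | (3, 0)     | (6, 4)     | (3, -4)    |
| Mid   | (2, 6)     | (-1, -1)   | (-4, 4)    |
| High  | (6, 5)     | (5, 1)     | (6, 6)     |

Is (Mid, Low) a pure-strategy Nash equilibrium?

No

Holding the Column player at Low: the Row player gets 2 from Mid but could get 6 by switching to High. The Row player has a profitable deviation.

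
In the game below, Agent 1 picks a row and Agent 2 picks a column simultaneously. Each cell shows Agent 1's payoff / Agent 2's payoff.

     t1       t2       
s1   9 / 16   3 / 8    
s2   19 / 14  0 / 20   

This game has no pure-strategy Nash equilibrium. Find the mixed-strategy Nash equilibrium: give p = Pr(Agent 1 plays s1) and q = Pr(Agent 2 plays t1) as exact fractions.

p = 3/7, q = 3/13

In a mixed NE each player is indifferent between their pure strategies, so the opponent's mix sets the indifference.
Agent 2 indifferent between t1 and t2: p·16 + (1−p)·14 = p·8 + (1−p)·20 ⟹ 14 + 2p = 20 + (-12)p ⟹ p = 3/7.
Agent 1 indifferent between s1 and s2: q·9 + (1−q)·3 = q·19 + (1−q)·0 ⟹ 3 + 6q = 0 + 19q ⟹ q = 3/13.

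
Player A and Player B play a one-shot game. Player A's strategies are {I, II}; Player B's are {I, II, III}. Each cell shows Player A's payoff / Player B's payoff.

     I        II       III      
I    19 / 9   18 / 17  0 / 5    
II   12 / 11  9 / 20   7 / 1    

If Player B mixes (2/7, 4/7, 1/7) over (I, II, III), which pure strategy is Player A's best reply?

I

Player A's best reply maximizes expected payoff against the mix.
I: (2/7)·19 + (4/7)·18 + (1/7)·0 = 110/7
II: (2/7)·12 + (4/7)·9 + (1/7)·7 = 67/7
Highest expected payoff is 110/7, from I.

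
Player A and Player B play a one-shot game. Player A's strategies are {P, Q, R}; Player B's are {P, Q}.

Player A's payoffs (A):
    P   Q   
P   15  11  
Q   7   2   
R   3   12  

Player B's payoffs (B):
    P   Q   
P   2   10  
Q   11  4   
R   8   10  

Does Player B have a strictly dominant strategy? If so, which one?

None

A strategy is strictly dominant if it gives Player B a strictly higher payoff than every other strategy, against every choice by the opponent.
P is not dominant: against P, Q gives 10 > 2.
Q is not dominant: against Q, P gives 11 > 4.
No single strategy is best against every opponent action.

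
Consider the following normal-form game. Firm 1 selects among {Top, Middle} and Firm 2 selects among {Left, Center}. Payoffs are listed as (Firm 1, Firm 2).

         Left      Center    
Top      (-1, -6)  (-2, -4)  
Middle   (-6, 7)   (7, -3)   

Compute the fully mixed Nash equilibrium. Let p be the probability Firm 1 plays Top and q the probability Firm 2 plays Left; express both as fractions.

p = 5/6, q = 9/14

Each player's mixing probability is pinned down by making the *other* player indifferent.
Firm 2 indifferent between Left and Center: p·(-6) + (1−p)·7 = p·(-4) + (1−p)·(-3) ⟹ 7 + (-13)p = (-3) + (-1)p ⟹ p = 5/6.
Firm 1 indifferent between Top and Middle: q·(-1) + (1−q)·(-2) = q·(-6) + (1−q)·7 ⟹ (-2) + 1q = 7 + (-13)q ⟹ q = 9/14.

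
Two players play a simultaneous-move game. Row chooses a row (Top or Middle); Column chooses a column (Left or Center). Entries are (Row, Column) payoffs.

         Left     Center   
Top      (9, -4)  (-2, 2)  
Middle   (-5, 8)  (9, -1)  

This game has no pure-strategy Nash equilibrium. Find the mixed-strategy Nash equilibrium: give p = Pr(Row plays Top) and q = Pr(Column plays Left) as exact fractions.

Each player's mixing probability is pinned down by making the *other* player indifferent.
Column indifferent between Left and Center: p·(-4) + (1−p)·8 = p·2 + (1−p)·(-1) ⟹ 8 + (-12)p = (-1) + 3p ⟹ p = 3/5.
Row indifferent between Top and Middle: q·9 + (1−q)·(-2) = q·(-5) + (1−q)·9 ⟹ (-2) + 11q = 9 + (-14)q ⟹ q = 11/25.

p = 3/5, q = 11/25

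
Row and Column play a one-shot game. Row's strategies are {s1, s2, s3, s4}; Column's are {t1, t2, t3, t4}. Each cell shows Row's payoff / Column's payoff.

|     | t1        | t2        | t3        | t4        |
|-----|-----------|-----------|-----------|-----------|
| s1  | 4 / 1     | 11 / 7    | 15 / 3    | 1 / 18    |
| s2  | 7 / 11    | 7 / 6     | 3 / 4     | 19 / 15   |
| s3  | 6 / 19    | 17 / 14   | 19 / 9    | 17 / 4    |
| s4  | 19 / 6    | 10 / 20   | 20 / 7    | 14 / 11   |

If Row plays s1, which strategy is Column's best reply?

With Row fixed at s1, Column's payoffs are: t1 → 1, t2 → 7, t3 → 3, t4 → 18.
The maximum is 18, achieved by t4.

t4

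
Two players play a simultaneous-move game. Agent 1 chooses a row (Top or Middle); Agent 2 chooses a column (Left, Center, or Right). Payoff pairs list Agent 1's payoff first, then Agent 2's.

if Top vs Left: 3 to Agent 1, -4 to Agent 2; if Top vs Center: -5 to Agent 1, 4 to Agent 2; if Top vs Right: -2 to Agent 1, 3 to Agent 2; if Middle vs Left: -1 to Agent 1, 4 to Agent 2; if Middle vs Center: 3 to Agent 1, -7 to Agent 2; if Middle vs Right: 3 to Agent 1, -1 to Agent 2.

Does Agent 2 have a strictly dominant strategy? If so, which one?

Check whether one of Agent 2's strategies beats all alternatives regardless of what the opponent does.
Left is not dominant: against Top, Center gives 4 > -4.
Center is not dominant: against Middle, Left gives 4 > -7.
Right is not dominant: against Top, Center gives 4 > 3.
No single strategy is best against every opponent action.

No strictly dominant strategy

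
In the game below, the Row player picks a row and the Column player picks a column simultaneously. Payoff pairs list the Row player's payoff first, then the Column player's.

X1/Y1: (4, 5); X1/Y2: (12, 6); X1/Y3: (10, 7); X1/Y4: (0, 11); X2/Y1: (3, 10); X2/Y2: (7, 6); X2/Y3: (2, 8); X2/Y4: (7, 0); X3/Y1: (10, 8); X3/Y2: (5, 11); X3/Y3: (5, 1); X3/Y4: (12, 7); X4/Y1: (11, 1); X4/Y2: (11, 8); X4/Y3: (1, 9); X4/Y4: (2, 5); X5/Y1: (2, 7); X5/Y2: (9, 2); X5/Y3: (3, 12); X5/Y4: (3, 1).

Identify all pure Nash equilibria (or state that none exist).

Find each player's best response to every opponent strategy; NE are the intersections.
The Row player's best responses — vs Y1: X4 (payoff 11); vs Y2: X1 (payoff 12); vs Y3: X1 (payoff 10); vs Y4: X3 (payoff 12).
The Column player's best responses — vs X1: Y4 (payoff 11); vs X2: Y1 (payoff 10); vs X3: Y2 (payoff 11); vs X4: Y3 (payoff 9); vs X5: Y3 (payoff 12).
No cell has both players best-responding. For instance, the Row player's best reply to Y3 is X1, but against X1 the Column player prefers Y4 over Y3.

No pure-strategy Nash equilibrium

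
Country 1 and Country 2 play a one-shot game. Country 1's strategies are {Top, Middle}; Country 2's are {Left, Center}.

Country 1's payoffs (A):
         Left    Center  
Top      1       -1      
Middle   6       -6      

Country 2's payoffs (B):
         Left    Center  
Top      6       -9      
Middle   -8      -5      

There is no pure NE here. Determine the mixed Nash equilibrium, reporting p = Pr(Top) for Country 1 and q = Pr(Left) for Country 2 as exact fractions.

In a mixed NE each player is indifferent between their pure strategies, so the opponent's mix sets the indifference.
Country 2 indifferent between Left and Center: p·6 + (1−p)·(-8) = p·(-9) + (1−p)·(-5) ⟹ (-8) + 14p = (-5) + (-4)p ⟹ p = 1/6.
Country 1 indifferent between Top and Middle: q·1 + (1−q)·(-1) = q·6 + (1−q)·(-6) ⟹ (-1) + 2q = (-6) + 12q ⟹ q = 1/2.

p = 1/6, q = 1/2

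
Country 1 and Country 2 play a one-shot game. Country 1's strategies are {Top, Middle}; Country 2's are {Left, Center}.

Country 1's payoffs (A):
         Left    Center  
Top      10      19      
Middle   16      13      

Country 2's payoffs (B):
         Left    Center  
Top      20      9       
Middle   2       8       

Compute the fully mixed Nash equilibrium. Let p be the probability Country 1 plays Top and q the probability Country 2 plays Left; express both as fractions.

p = 6/17, q = 1/2

In a mixed NE each player is indifferent between their pure strategies, so the opponent's mix sets the indifference.
Country 2 indifferent between Left and Center: p·20 + (1−p)·2 = p·9 + (1−p)·8 ⟹ 2 + 18p = 8 + 1p ⟹ p = 6/17.
Country 1 indifferent between Top and Middle: q·10 + (1−q)·19 = q·16 + (1−q)·13 ⟹ 19 + (-9)q = 13 + 3q ⟹ q = 1/2.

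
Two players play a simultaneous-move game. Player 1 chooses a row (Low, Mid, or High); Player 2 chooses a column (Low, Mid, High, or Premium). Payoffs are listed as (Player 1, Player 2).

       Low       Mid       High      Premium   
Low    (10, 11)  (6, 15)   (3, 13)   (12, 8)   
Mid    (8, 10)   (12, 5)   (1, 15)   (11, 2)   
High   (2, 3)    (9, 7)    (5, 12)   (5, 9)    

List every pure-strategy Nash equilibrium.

(High, High)

A profile is a Nash equilibrium when each player is best-responding to the other.
Player 1's best responses — vs Low: Low (payoff 10); vs Mid: Mid (payoff 12); vs High: High (payoff 5); vs Premium: Low (payoff 12).
Player 2's best responses — vs Low: Mid (payoff 15); vs Mid: High (payoff 15); vs High: High (payoff 12).
The only mutual best response is (High, High); neither player gains by switching there.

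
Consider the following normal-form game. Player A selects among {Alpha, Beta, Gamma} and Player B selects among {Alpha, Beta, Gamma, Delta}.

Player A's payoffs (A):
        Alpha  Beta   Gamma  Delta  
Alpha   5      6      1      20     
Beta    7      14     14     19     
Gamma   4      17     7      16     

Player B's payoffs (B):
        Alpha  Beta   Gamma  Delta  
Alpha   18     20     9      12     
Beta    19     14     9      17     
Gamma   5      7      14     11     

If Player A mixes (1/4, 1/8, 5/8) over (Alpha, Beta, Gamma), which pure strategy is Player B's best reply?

Player B's best reply maximizes expected payoff against the mix.
Alpha: (1/4)·18 + (1/8)·19 + (5/8)·5 = 10
Beta: (1/4)·20 + (1/8)·14 + (5/8)·7 = 89/8
Gamma: (1/4)·9 + (1/8)·9 + (5/8)·14 = 97/8
Delta: (1/4)·12 + (1/8)·17 + (5/8)·11 = 12
Highest expected payoff is 97/8, from Gamma.

Gamma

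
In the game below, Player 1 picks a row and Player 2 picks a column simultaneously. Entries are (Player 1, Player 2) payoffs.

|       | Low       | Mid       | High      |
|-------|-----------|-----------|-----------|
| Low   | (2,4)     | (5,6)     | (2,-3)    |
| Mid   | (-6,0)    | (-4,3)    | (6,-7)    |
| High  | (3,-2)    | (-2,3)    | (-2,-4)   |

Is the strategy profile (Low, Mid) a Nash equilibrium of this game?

Yes

Holding Player 2 at Mid: Player 1 gets 5 from Low, versus -4 from Mid, -2 from High. No profitable deviation for Player 1.
Holding Player 1 at Low: Player 2 gets 6 from Mid, versus 4 from Low, -3 from High. No profitable deviation for Player 2 either.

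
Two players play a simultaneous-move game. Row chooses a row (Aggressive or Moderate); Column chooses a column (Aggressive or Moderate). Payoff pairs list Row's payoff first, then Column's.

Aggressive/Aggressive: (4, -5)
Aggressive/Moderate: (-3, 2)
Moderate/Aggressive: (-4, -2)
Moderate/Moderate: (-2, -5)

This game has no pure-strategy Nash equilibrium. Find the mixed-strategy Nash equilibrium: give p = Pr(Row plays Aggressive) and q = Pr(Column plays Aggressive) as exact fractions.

p = 3/10, q = 1/9

In a mixed NE each player is indifferent between their pure strategies, so the opponent's mix sets the indifference.
Column indifferent between Aggressive and Moderate: p·(-5) + (1−p)·(-2) = p·2 + (1−p)·(-5) ⟹ (-2) + (-3)p = (-5) + 7p ⟹ p = 3/10.
Row indifferent between Aggressive and Moderate: q·4 + (1−q)·(-3) = q·(-4) + (1−q)·(-2) ⟹ (-3) + 7q = (-2) + (-2)q ⟹ q = 1/9.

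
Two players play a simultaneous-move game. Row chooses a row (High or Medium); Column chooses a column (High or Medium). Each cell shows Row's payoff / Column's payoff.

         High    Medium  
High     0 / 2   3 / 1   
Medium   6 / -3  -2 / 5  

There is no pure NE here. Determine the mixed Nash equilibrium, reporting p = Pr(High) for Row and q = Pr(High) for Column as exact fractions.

p = 8/9, q = 5/11

In a mixed NE each player is indifferent between their pure strategies, so the opponent's mix sets the indifference.
Column indifferent between High and Medium: p·2 + (1−p)·(-3) = p·1 + (1−p)·5 ⟹ (-3) + 5p = 5 + (-4)p ⟹ p = 8/9.
Row indifferent between High and Medium: q·0 + (1−q)·3 = q·6 + (1−q)·(-2) ⟹ 3 + (-3)q = (-2) + 8q ⟹ q = 5/11.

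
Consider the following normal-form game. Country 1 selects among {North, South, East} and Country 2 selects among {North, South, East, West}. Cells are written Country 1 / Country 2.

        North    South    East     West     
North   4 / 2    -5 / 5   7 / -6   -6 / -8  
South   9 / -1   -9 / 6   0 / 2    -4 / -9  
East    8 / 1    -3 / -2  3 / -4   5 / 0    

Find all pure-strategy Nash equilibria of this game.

Find each player's best response to every opponent strategy; NE are the intersections.
Country 1's best responses — vs North: South (payoff 9); vs South: East (payoff -3); vs East: North (payoff 7); vs West: East (payoff 5).
Country 2's best responses — vs North: South (payoff 5); vs South: South (payoff 6); vs East: North (payoff 1).
No cell has both players best-responding. For instance, Country 1's best reply to North is South, but against South Country 2 prefers South over North.

There is no pure-strategy Nash equilibrium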